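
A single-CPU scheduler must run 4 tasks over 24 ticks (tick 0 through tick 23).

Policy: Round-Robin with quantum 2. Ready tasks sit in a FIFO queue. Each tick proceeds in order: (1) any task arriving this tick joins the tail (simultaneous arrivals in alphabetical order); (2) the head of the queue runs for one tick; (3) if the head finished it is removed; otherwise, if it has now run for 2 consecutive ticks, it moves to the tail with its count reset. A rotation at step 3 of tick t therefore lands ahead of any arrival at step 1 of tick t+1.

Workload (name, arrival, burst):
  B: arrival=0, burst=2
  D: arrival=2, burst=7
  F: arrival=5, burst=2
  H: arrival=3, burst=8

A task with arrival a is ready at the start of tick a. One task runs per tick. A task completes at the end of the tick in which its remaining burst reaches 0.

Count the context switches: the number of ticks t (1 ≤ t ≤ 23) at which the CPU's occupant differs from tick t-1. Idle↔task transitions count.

t=0: queue=[B] q_used=0 → run B
t=1: queue=[B] q_used=1 → run B
t=2: queue=[D] q_used=0 → run D
t=3: queue=[D,H] q_used=1 → run D
t=4: queue=[H,D] q_used=0 → run H
t=5: queue=[H,D,F] q_used=1 → run H
t=6: queue=[D,F,H] q_used=0 → run D
t=7: queue=[D,F,H] q_used=1 → run D
t=8: queue=[F,H,D] q_used=0 → run F
t=9: queue=[F,H,D] q_used=1 → run F
t=10: queue=[H,D] q_used=0 → run H
t=11: queue=[H,D] q_used=1 → run H
t=12: queue=[D,H] q_used=0 → run D
t=13: queue=[D,H] q_used=1 → run D
t=14: queue=[H,D] q_used=0 → run H
t=15: queue=[H,D] q_used=1 → run H
t=16: queue=[D,H] q_used=0 → run D
t=17: queue=[H] q_used=0 → run H
t=18: queue=[H] q_used=1 → run H
t=19: (idle)
t=20: (idle)
t=21: (idle)
t=22: (idle)
t=23: (idle)

context switches = 10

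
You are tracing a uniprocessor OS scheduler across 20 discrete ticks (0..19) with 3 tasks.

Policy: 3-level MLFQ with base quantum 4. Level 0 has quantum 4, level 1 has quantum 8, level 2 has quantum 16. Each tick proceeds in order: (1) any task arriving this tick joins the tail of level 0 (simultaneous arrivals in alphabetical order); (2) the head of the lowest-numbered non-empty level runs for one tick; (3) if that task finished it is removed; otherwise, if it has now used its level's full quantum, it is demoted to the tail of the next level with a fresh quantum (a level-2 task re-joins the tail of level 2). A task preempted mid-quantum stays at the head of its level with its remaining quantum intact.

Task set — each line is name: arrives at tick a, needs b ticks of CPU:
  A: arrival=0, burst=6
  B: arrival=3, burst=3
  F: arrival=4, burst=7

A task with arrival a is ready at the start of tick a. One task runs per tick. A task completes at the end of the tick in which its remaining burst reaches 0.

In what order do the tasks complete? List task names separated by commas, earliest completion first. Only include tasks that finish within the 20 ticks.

completion order = B, A, F

t=0: L0/L1/L2 = A/-/- → run A
t=1: L0/L1/L2 = A/-/- → run A
t=2: L0/L1/L2 = A/-/- → run A
t=3: L0/L1/L2 = AB/-/- → run A
t=4: L0/L1/L2 = BF/A/- → run B
t=5: L0/L1/L2 = BF/A/- → run B
t=6: L0/L1/L2 = BF/A/- → run B
t=7: L0/L1/L2 = F/A/- → run F
t=8: L0/L1/L2 = F/A/- → run F
t=9: L0/L1/L2 = F/A/- → run F
t=10: L0/L1/L2 = F/A/- → run F
t=11: L0/L1/L2 = -/AF/- → run A
t=12: L0/L1/L2 = -/AF/- → run A
t=13: L0/L1/L2 = -/F/- → run F
t=14: L0/L1/L2 = -/F/- → run F
t=15: L0/L1/L2 = -/F/- → run F
t=16: (idle)
t=17: (idle)
t=18: (idle)
t=19: (idle)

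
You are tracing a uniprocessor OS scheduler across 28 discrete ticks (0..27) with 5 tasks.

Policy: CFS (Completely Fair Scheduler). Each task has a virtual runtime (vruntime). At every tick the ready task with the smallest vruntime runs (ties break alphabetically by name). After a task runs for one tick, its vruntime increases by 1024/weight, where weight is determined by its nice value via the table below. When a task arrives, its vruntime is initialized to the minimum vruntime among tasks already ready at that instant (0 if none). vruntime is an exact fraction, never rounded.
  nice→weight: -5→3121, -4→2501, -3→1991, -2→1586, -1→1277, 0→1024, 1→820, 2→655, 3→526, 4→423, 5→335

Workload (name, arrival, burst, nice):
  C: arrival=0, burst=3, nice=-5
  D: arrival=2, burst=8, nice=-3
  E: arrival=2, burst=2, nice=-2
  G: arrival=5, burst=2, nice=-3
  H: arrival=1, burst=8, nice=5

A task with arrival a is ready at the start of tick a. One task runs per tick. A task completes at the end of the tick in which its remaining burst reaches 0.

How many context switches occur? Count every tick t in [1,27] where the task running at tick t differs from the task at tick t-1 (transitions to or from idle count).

t=0: vr[C=0] → run C
t=1: vr[C=1024/3121 H=1024/3121] → run C
t=2: vr[C=2048/3121 D=1024/3121 E=1024/3121 H=1024/3121] → run D
t=3: vr[C=2048/3121 D=5234688/6213911 E=1024/3121 H=1024/3121] → run E
t=4: vr[C=2048/3121 D=5234688/6213911 E=2409984/2474953 H=1024/3121] → run H
t=5: vr[C=2048/3121 D=5234688/6213911 E=2409984/2474953 G=2048/3121 H=3538944/1045535] → run C
t=6: vr[D=5234688/6213911 E=2409984/2474953 G=2048/3121 H=3538944/1045535] → run G
t=7: vr[D=5234688/6213911 E=2409984/2474953 G=7273472/6213911 H=3538944/1045535] → run D
t=8: vr[D=8430592/6213911 E=2409984/2474953 G=7273472/6213911 H=3538944/1045535] → run E
t=9: vr[D=8430592/6213911 G=7273472/6213911 H=3538944/1045535] → run G
t=10: vr[D=8430592/6213911 H=3538944/1045535] → run D
t=11: vr[D=11626496/6213911 H=3538944/1045535] → run D
t=12: vr[D=14822400/6213911 H=3538944/1045535] → run D
t=13: vr[D=18018304/6213911 H=3538944/1045535] → run D
t=14: vr[D=21214208/6213911 H=3538944/1045535] → run H
t=15: vr[D=21214208/6213911 H=6734848/1045535] → run D
t=16: vr[D=24410112/6213911 H=6734848/1045535] → run D
t=17: vr[H=6734848/1045535] → run H
t=18: vr[H=9930752/1045535] → run H
t=19: vr[H=13126656/1045535] → run H
t=20: vr[H=3264512/209107] → run H
t=21: vr[H=19518464/1045535] → run H
t=22: vr[H=22714368/1045535] → run H
t=23: (idle)
t=24: (idle)
t=25: (idle)
t=26: (idle)
t=27: (idle)

context switches = 13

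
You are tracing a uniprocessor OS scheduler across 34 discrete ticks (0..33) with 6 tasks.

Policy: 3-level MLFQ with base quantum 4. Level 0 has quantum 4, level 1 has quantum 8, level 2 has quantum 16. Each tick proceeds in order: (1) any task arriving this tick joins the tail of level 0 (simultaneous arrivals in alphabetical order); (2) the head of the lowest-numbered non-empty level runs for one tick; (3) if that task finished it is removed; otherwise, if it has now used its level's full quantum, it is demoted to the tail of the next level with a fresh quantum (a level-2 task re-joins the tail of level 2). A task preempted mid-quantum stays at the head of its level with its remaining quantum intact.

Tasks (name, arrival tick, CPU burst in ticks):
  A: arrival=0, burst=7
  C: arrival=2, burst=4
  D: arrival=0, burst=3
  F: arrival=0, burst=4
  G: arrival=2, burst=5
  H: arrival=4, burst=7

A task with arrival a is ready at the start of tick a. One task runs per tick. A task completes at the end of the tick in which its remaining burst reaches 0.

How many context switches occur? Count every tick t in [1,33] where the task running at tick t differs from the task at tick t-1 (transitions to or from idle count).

t=0: L0/L1/L2 = ADF/-/- → run A
t=1: L0/L1/L2 = ADF/-/- → run A
t=2: L0/L1/L2 = ADFCG/-/- → run A
t=3: L0/L1/L2 = ADFCG/-/- → run A
t=4: L0/L1/L2 = DFCGH/A/- → run D
t=5: L0/L1/L2 = DFCGH/A/- → run D
t=6: L0/L1/L2 = DFCGH/A/- → run D
t=7: L0/L1/L2 = FCGH/A/- → run F
t=8: L0/L1/L2 = FCGH/A/- → run F
t=9: L0/L1/L2 = FCGH/A/- → run F
t=10: L0/L1/L2 = FCGH/A/- → run F
t=11: L0/L1/L2 = CGH/A/- → run C
t=12: L0/L1/L2 = CGH/A/- → run C
t=13: L0/L1/L2 = CGH/A/- → run C
t=14: L0/L1/L2 = CGH/A/- → run C
t=15: L0/L1/L2 = GH/A/- → run G
t=16: L0/L1/L2 = GH/A/- → run G
t=17: L0/L1/L2 = GH/A/- → run G
t=18: L0/L1/L2 = GH/A/- → run G
t=19: L0/L1/L2 = H/AG/- → run H
t=20: L0/L1/L2 = H/AG/- → run H
t=21: L0/L1/L2 = H/AG/- → run H
t=22: L0/L1/L2 = H/AG/- → run H
t=23: L0/L1/L2 = -/AGH/- → run A
t=24: L0/L1/L2 = -/AGH/- → run A
t=25: L0/L1/L2 = -/AGH/- → run A
t=26: L0/L1/L2 = -/GH/- → run G
t=27: L0/L1/L2 = -/H/- → run H
t=28: L0/L1/L2 = -/H/- → run H
t=29: L0/L1/L2 = -/H/- → run H
t=30: (idle)
t=31: (idle)
t=32: (idle)
t=33: (idle)

context switches = 9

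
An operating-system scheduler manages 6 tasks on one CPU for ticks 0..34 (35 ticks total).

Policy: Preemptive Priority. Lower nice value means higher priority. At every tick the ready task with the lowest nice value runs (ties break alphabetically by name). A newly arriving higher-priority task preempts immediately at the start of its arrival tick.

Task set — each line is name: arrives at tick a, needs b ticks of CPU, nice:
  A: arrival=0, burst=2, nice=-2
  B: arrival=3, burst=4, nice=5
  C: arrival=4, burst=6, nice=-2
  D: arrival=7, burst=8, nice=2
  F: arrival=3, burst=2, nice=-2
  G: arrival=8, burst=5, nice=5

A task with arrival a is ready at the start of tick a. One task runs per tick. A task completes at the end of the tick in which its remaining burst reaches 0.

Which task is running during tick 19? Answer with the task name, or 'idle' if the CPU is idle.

running at tick 19 = B

t=0: ready={A} → run A
t=1: ready={A} → run A
t=2: (idle)
t=3: ready={B,F} → run F
t=4: ready={B,C,F} → run C
t=5: ready={B,C,F} → run C
t=6: ready={B,C,F} → run C
t=7: ready={B,C,D,F} → run C
t=8: ready={B,C,D,F,G} → run C
t=9: ready={B,C,D,F,G} → run C
t=10: ready={B,D,F,G} → run F
t=11: ready={B,D,G} → run D
t=12: ready={B,D,G} → run D
t=13: ready={B,D,G} → run D
t=14: ready={B,D,G} → run D
t=15: ready={B,D,G} → run D
t=16: ready={B,D,G} → run D
t=17: ready={B,D,G} → run D
t=18: ready={B,D,G} → run D
t=19: ready={B,G} → run B
t=20: ready={B,G} → run B
t=21: ready={B,G} → run B
t=22: ready={B,G} → run B
t=23: ready={G} → run G
t=24: ready={G} → run G
t=25: ready={G} → run G
t=26: ready={G} → run G
t=27: ready={G} → run G
t=28: (idle)
t=29: (idle)
t=30: (idle)
t=31: (idle)
t=32: (idle)
t=33: (idle)
t=34: (idle)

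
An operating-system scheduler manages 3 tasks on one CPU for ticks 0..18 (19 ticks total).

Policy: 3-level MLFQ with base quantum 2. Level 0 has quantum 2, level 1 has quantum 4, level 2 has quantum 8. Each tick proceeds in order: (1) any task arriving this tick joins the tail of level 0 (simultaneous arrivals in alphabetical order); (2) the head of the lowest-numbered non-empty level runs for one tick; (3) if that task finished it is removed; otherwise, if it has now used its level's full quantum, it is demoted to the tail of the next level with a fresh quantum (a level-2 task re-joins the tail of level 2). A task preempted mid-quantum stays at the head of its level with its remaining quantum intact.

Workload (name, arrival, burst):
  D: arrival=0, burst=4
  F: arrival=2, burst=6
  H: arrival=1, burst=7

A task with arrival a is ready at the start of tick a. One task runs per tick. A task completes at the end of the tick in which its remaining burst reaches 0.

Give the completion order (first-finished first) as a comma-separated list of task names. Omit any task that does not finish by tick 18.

completion order = D, F, H

t=0: L0/L1/L2 = D/-/- → run D
t=1: L0/L1/L2 = DH/-/- → run D
t=2: L0/L1/L2 = HF/D/- → run H
t=3: L0/L1/L2 = HF/D/- → run H
t=4: L0/L1/L2 = F/DH/- → run F
t=5: L0/L1/L2 = F/DH/- → run F
t=6: L0/L1/L2 = -/DHF/- → run D
t=7: L0/L1/L2 = -/DHF/- → run D
t=8: L0/L1/L2 = -/HF/- → run H
t=9: L0/L1/L2 = -/HF/- → run H
t=10: L0/L1/L2 = -/HF/- → run H
t=11: L0/L1/L2 = -/HF/- → run H
t=12: L0/L1/L2 = -/F/H → run F
t=13: L0/L1/L2 = -/F/H → run F
t=14: L0/L1/L2 = -/F/H → run F
t=15: L0/L1/L2 = -/F/H → run F
t=16: L0/L1/L2 = -/-/H → run H
t=17: (idle)
t=18: (idle)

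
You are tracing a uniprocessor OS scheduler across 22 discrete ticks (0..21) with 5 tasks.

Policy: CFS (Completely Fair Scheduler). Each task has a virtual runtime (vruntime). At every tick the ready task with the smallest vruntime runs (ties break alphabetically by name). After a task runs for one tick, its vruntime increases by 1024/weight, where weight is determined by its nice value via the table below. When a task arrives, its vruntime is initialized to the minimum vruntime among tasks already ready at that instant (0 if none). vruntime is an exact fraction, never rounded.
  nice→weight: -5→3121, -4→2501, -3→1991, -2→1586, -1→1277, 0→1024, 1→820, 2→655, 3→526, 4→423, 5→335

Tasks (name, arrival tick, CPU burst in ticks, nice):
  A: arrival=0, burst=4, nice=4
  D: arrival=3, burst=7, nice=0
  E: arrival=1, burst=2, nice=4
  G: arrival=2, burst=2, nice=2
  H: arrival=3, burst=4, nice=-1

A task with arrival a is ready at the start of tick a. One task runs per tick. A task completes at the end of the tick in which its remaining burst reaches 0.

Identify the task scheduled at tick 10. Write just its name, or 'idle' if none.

t=0: vr[A=0] → run A
t=1: vr[A=1024/423 E=1024/423] → run A
t=2: vr[A=2048/423 E=1024/423 G=1024/423] → run E
t=3: vr[A=2048/423 D=1024/423 E=2048/423 G=1024/423 H=1024/423] → run D
t=4: vr[A=2048/423 D=1447/423 E=2048/423 G=1024/423 H=1024/423] → run G
t=5: vr[A=2048/423 D=1447/423 E=2048/423 G=1103872/277065 H=1024/423] → run H
t=6: vr[A=2048/423 D=1447/423 E=2048/423 G=1103872/277065 H=1740800/540171] → run H
t=7: vr[A=2048/423 D=1447/423 E=2048/423 G=1103872/277065 H=2173952/540171] → run D
t=8: vr[A=2048/423 D=1870/423 E=2048/423 G=1103872/277065 H=2173952/540171] → run G
t=9: vr[A=2048/423 D=1870/423 E=2048/423 H=2173952/540171] → run H
t=10: vr[A=2048/423 D=1870/423 E=2048/423 H=2607104/540171] → run D
t=11: vr[A=2048/423 D=2293/423 E=2048/423 H=2607104/540171] → run H
t=12: vr[A=2048/423 D=2293/423 E=2048/423] → run A
t=13: vr[A=1024/141 D=2293/423 E=2048/423] → run E
t=14: vr[A=1024/141 D=2293/423] → run D
t=15: vr[A=1024/141 D=2716/423] → run D
t=16: vr[A=1024/141 D=3139/423] → run A
t=17: vr[D=3139/423] → run D
t=18: vr[D=3562/423] → run D
t=19: (idle)
t=20: (idle)
t=21: (idle)

running at tick 10 = D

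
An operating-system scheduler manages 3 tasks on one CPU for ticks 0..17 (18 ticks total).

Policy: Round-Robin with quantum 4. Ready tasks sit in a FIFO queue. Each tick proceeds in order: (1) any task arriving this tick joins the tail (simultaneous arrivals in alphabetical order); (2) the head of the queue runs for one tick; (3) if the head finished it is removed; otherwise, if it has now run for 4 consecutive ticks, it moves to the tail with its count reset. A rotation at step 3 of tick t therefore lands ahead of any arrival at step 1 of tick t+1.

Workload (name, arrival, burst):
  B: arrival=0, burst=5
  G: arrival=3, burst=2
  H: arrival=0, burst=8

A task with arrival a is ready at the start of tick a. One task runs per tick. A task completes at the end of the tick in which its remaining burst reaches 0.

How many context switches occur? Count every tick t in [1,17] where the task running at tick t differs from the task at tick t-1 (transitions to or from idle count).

t=0: queue=[B,H] q_used=0 → run B
t=1: queue=[B,H] q_used=1 → run B
t=2: queue=[B,H] q_used=2 → run B
t=3: queue=[B,H,G] q_used=3 → run B
t=4: queue=[H,G,B] q_used=0 → run H
t=5: queue=[H,G,B] q_used=1 → run H
t=6: queue=[H,G,B] q_used=2 → run H
t=7: queue=[H,G,B] q_used=3 → run H
t=8: queue=[G,B,H] q_used=0 → run G
t=9: queue=[G,B,H] q_used=1 → run G
t=10: queue=[B,H] q_used=0 → run B
t=11: queue=[H] q_used=0 → run H
t=12: queue=[H] q_used=1 → run H
t=13: queue=[H] q_used=2 → run H
t=14: queue=[H] q_used=3 → run H
t=15: (idle)
t=16: (idle)
t=17: (idle)

context switches = 5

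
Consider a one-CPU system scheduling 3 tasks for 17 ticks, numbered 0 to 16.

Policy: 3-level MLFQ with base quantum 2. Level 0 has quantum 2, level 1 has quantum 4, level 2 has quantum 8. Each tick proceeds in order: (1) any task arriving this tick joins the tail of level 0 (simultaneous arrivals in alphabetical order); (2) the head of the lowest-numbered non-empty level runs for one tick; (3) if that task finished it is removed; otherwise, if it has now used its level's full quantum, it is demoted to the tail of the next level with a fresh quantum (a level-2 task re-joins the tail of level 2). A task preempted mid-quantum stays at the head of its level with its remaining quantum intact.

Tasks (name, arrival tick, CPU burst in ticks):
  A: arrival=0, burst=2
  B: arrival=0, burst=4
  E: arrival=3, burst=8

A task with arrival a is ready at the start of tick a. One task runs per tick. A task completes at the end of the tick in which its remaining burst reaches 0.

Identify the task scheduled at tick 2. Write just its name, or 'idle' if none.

t=0: L0/L1/L2 = AB/-/- → run A
t=1: L0/L1/L2 = AB/-/- → run A
t=2: L0/L1/L2 = B/-/- → run B
t=3: L0/L1/L2 = BE/-/- → run B
t=4: L0/L1/L2 = E/B/- → run E
t=5: L0/L1/L2 = E/B/- → run E
t=6: L0/L1/L2 = -/BE/- → run B
t=7: L0/L1/L2 = -/BE/- → run B
t=8: L0/L1/L2 = -/E/- → run E
t=9: L0/L1/L2 = -/E/- → run E
t=10: L0/L1/L2 = -/E/- → run E
t=11: L0/L1/L2 = -/E/- → run E
t=12: L0/L1/L2 = -/-/E → run E
t=13: L0/L1/L2 = -/-/E → run E
t=14: (idle)
t=15: (idle)
t=16: (idle)

running at tick 2 = B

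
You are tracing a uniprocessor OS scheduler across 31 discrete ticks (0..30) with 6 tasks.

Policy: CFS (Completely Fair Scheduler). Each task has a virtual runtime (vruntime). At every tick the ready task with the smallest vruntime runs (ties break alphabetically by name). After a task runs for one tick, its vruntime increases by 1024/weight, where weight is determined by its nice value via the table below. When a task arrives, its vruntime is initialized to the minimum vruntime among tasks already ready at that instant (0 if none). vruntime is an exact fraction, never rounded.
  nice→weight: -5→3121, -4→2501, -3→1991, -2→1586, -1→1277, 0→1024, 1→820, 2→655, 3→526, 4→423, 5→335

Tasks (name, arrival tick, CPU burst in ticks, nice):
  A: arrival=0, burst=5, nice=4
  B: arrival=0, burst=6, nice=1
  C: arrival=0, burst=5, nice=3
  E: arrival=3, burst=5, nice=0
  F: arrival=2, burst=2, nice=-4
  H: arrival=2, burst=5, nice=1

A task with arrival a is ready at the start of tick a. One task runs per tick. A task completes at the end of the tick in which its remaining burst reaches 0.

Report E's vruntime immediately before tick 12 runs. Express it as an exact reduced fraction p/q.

t=0: vr[A=0 B=0 C=0] → run A
t=1: vr[A=1024/423 B=0 C=0] → run B
t=2: vr[A=1024/423 B=256/205 C=0 F=0 H=0] → run C
t=3: vr[A=1024/423 B=256/205 C=512/263 E=0 F=0 H=0] → run E
t=4: vr[A=1024/423 B=256/205 C=512/263 E=1 F=0 H=0] → run F
t=5: vr[A=1024/423 B=256/205 C=512/263 E=1 F=1024/2501 H=0] → run H
t=6: vr[A=1024/423 B=256/205 C=512/263 E=1 F=1024/2501 H=256/205] → run F
t=7: vr[A=1024/423 B=256/205 C=512/263 E=1 H=256/205] → run E
t=8: vr[A=1024/423 B=256/205 C=512/263 E=2 H=256/205] → run B
t=9: vr[A=1024/423 B=512/205 C=512/263 E=2 H=256/205] → run H
t=10: vr[A=1024/423 B=512/205 C=512/263 E=2 H=512/205] → run C
t=11: vr[A=1024/423 B=512/205 C=1024/263 E=2 H=512/205] → run E
t=12: vr[A=1024/423 B=512/205 C=1024/263 E=3 H=512/205] → run A
t=13: vr[A=2048/423 B=512/205 C=1024/263 E=3 H=512/205] → run B
t=14: vr[A=2048/423 B=768/205 C=1024/263 E=3 H=512/205] → run H
t=15: vr[A=2048/423 B=768/205 C=1024/263 E=3 H=768/205] → run E
t=16: vr[A=2048/423 B=768/205 C=1024/263 E=4 H=768/205] → run B
t=17: vr[A=2048/423 B=1024/205 C=1024/263 E=4 H=768/205] → run H
t=18: vr[A=2048/423 B=1024/205 C=1024/263 E=4 H=1024/205] → run C
t=19: vr[A=2048/423 B=1024/205 C=1536/263 E=4 H=1024/205] → run E
t=20: vr[A=2048/423 B=1024/205 C=1536/263 H=1024/205] → run A
t=21: vr[A=1024/141 B=1024/205 C=1536/263 H=1024/205] → run B
t=22: vr[A=1024/141 B=256/41 C=1536/263 H=1024/205] → run H
t=23: vr[A=1024/141 B=256/41 C=1536/263] → run C
t=24: vr[A=1024/141 B=256/41 C=2048/263] → run B
t=25: vr[A=1024/141 C=2048/263] → run A
t=26: vr[A=4096/423 C=2048/263] → run C
t=27: vr[A=4096/423] → run A
t=28: (idle)
t=29: (idle)
t=30: (idle)

vruntime(E, start of tick 12) = 3/1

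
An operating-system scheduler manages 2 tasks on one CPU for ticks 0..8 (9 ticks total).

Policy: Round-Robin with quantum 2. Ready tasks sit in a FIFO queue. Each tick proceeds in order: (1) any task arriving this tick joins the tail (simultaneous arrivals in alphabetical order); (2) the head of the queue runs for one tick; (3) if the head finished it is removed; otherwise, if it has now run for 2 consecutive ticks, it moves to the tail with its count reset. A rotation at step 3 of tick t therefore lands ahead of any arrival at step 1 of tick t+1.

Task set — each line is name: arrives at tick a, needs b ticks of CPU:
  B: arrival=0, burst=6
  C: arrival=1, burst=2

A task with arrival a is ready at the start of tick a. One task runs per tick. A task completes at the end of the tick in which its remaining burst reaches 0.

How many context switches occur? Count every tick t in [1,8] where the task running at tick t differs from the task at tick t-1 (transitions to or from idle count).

t=0: queue=[B] q_used=0 → run B
t=1: queue=[B,C] q_used=1 → run B
t=2: queue=[C,B] q_used=0 → run C
t=3: queue=[C,B] q_used=1 → run C
t=4: queue=[B] q_used=0 → run B
t=5: queue=[B] q_used=1 → run B
t=6: queue=[B] q_used=0 → run B
t=7: queue=[B] q_used=1 → run B
t=8: (idle)

context switches = 3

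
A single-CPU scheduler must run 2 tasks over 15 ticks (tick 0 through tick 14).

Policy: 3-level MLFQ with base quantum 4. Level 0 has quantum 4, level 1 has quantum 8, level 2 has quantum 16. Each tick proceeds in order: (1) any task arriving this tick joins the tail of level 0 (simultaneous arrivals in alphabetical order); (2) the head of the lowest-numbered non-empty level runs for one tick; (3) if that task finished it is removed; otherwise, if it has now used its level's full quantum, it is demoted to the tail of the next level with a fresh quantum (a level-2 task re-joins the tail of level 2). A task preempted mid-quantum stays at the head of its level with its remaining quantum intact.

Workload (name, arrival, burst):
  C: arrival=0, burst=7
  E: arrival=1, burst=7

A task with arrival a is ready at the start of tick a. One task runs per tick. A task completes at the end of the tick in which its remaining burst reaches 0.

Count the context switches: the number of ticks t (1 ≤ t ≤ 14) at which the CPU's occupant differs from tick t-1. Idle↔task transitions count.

t=0: L0/L1/L2 = C/-/- → run C
t=1: L0/L1/L2 = CE/-/- → run C
t=2: L0/L1/L2 = CE/-/- → run C
t=3: L0/L1/L2 = CE/-/- → run C
t=4: L0/L1/L2 = E/C/- → run E
t=5: L0/L1/L2 = E/C/- → run E
t=6: L0/L1/L2 = E/C/- → run E
t=7: L0/L1/L2 = E/C/- → run E
t=8: L0/L1/L2 = -/CE/- → run C
t=9: L0/L1/L2 = -/CE/- → run C
t=10: L0/L1/L2 = -/CE/- → run C
t=11: L0/L1/L2 = -/E/- → run E
t=12: L0/L1/L2 = -/E/- → run E
t=13: L0/L1/L2 = -/E/- → run E
t=14: (idle)

context switches = 4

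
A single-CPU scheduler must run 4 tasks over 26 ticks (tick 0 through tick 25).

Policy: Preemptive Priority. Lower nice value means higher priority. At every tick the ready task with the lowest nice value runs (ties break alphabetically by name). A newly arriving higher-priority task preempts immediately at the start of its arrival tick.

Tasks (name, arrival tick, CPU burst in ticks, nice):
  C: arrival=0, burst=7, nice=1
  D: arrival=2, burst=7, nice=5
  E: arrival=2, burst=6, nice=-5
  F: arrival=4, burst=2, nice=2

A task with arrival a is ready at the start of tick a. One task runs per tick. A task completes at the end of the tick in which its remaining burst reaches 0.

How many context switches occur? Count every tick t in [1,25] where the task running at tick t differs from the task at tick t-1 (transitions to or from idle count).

t=0: ready={C} → run C
t=1: ready={C} → run C
t=2: ready={C,D,E} → run E
t=3: ready={C,D,E} → run E
t=4: ready={C,D,E,F} → run E
t=5: ready={C,D,E,F} → run E
t=6: ready={C,D,E,F} → run E
t=7: ready={C,D,E,F} → run E
t=8: ready={C,D,F} → run C
t=9: ready={C,D,F} → run C
t=10: ready={C,D,F} → run C
t=11: ready={C,D,F} → run C
t=12: ready={C,D,F} → run C
t=13: ready={D,F} → run F
t=14: ready={D,F} → run F
t=15: ready={D} → run D
t=16: ready={D} → run D
t=17: ready={D} → run D
t=18: ready={D} → run D
t=19: ready={D} → run D
t=20: ready={D} → run D
t=21: ready={D} → run D
t=22: (idle)
t=23: (idle)
t=24: (idle)
t=25: (idle)

context switches = 5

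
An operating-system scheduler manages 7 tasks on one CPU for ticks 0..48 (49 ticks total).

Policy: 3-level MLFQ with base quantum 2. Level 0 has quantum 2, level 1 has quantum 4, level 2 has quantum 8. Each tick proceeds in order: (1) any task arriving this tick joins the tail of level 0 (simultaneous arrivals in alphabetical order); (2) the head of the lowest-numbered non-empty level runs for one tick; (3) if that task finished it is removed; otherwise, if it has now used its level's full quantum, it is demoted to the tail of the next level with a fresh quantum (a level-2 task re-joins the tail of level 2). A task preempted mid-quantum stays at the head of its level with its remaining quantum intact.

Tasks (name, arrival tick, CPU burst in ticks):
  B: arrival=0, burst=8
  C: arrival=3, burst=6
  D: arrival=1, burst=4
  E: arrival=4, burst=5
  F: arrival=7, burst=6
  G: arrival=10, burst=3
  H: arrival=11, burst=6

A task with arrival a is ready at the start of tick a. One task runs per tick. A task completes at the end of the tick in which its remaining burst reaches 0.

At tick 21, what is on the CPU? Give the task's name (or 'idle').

running at tick 21 = C

t=0: L0/L1/L2 = B/-/- → run B
t=1: L0/L1/L2 = BD/-/- → run B
t=2: L0/L1/L2 = D/B/- → run D
t=3: L0/L1/L2 = DC/B/- → run D
t=4: L0/L1/L2 = CE/BD/- → run C
t=5: L0/L1/L2 = CE/BD/- → run C
t=6: L0/L1/L2 = E/BDC/- → run E
t=7: L0/L1/L2 = EF/BDC/- → run E
t=8: L0/L1/L2 = F/BDCE/- → run F
t=9: L0/L1/L2 = F/BDCE/- → run F
t=10: L0/L1/L2 = G/BDCEF/- → run G
t=11: L0/L1/L2 = GH/BDCEF/- → run G
t=12: L0/L1/L2 = H/BDCEFG/- → run H
t=13: L0/L1/L2 = H/BDCEFG/- → run H
t=14: L0/L1/L2 = -/BDCEFGH/- → run B
t=15: L0/L1/L2 = -/BDCEFGH/- → run B
t=16: L0/L1/L2 = -/BDCEFGH/- → run B
t=17: L0/L1/L2 = -/BDCEFGH/- → run B
t=18: L0/L1/L2 = -/DCEFGH/B → run D
t=19: L0/L1/L2 = -/DCEFGH/B → run D
t=20: L0/L1/L2 = -/CEFGH/B → run C
t=21: L0/L1/L2 = -/CEFGH/B → run C
t=22: L0/L1/L2 = -/CEFGH/B → run C
t=23: L0/L1/L2 = -/CEFGH/B → run C
t=24: L0/L1/L2 = -/EFGH/B → run E
t=25: L0/L1/L2 = -/EFGH/B → run E
t=26: L0/L1/L2 = -/EFGH/B → run E
t=27: L0/L1/L2 = -/FGH/B → run F
t=28: L0/L1/L2 = -/FGH/B → run F
t=29: L0/L1/L2 = -/FGH/B → run F
t=30: L0/L1/L2 = -/FGH/B → run F
t=31: L0/L1/L2 = -/GH/B → run G
t=32: L0/L1/L2 = -/H/B → run H
t=33: L0/L1/L2 = -/H/B → run H
t=34: L0/L1/L2 = -/H/B → run H
t=35: L0/L1/L2 = -/H/B → run H
t=36: L0/L1/L2 = -/-/B → run B
t=37: L0/L1/L2 = -/-/B → run B
t=38: (idle)
t=39: (idle)
t=40: (idle)
t=41: (idle)
t=42: (idle)
t=43: (idle)
t=44: (idle)
t=45: (idle)
t=46: (idle)
t=47: (idle)
t=48: (idle)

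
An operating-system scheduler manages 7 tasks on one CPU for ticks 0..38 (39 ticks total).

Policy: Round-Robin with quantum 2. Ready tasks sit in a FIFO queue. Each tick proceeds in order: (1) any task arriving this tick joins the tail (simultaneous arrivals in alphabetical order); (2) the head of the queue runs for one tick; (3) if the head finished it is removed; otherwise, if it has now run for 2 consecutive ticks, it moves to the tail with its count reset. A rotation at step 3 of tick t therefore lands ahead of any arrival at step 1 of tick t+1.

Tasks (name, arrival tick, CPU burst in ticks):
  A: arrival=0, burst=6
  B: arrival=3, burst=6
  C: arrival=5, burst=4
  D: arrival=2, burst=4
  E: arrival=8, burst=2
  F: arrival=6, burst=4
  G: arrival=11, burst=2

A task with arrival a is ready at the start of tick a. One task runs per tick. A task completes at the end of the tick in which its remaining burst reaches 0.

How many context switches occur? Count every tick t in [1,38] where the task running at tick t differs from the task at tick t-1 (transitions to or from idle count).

t=0: queue=[A] q_used=0 → run A
t=1: queue=[A] q_used=1 → run A
t=2: queue=[A,D] q_used=0 → run A
t=3: queue=[A,D,B] q_used=1 → run A
t=4: queue=[D,B,A] q_used=0 → run D
t=5: queue=[D,B,A,C] q_used=1 → run D
t=6: queue=[B,A,C,D,F] q_used=0 → run B
t=7: queue=[B,A,C,D,F] q_used=1 → run B
t=8: queue=[A,C,D,F,B,E] q_used=0 → run A
t=9: queue=[A,C,D,F,B,E] q_used=1 → run A
t=10: queue=[C,D,F,B,E] q_used=0 → run C
t=11: queue=[C,D,F,B,E,G] q_used=1 → run C
t=12: queue=[D,F,B,E,G,C] q_used=0 → run D
t=13: queue=[D,F,B,E,G,C] q_used=1 → run D
t=14: queue=[F,B,E,G,C] q_used=0 → run F
t=15: queue=[F,B,E,G,C] q_used=1 → run F
t=16: queue=[B,E,G,C,F] q_used=0 → run B
t=17: queue=[B,E,G,C,F] q_used=1 → run B
t=18: queue=[E,G,C,F,B] q_used=0 → run E
t=19: queue=[E,G,C,F,B] q_used=1 → run E
t=20: queue=[G,C,F,B] q_used=0 → run G
t=21: queue=[G,C,F,B] q_used=1 → run G
t=22: queue=[C,F,B] q_used=0 → run C
t=23: queue=[C,F,B] q_used=1 → run C
t=24: queue=[F,B] q_used=0 → run F
t=25: queue=[F,B] q_used=1 → run F
t=26: queue=[B] q_used=0 → run B
t=27: queue=[B] q_used=1 → run B
t=28: (idle)
t=29: (idle)
t=30: (idle)
t=31: (idle)
t=32: (idle)
t=33: (idle)
t=34: (idle)
t=35: (idle)
t=36: (idle)
t=37: (idle)
t=38: (idle)

context switches = 13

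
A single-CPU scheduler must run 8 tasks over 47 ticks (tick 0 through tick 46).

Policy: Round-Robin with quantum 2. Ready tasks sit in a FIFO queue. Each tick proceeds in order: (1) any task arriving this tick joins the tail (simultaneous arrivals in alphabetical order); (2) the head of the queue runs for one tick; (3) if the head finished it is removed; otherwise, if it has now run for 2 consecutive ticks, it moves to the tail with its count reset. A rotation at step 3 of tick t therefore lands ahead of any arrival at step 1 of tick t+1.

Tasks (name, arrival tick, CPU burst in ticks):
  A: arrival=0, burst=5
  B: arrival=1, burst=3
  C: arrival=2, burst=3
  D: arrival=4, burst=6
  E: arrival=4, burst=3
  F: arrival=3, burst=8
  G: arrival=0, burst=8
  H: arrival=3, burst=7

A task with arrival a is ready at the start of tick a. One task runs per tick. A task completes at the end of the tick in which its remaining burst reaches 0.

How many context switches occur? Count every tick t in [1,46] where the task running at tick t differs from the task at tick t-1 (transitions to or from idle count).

t=0: queue=[A,G] q_used=0 → run A
t=1: queue=[A,G,B] q_used=1 → run A
t=2: queue=[G,B,A,C] q_used=0 → run G
t=3: queue=[G,B,A,C,F,H] q_used=1 → run G
t=4: queue=[B,A,C,F,H,G,D,E] q_used=0 → run B
t=5: queue=[B,A,C,F,H,G,D,E] q_used=1 → run B
t=6: queue=[A,C,F,H,G,D,E,B] q_used=0 → run A
t=7: queue=[A,C,F,H,G,D,E,B] q_used=1 → run A
t=8: queue=[C,F,H,G,D,E,B,A] q_used=0 → run C
t=9: queue=[C,F,H,G,D,E,B,A] q_used=1 → run C
t=10: queue=[F,H,G,D,E,B,A,C] q_used=0 → run F
t=11: queue=[F,H,G,D,E,B,A,C] q_used=1 → run F
t=12: queue=[H,G,D,E,B,A,C,F] q_used=0 → run H
t=13: queue=[H,G,D,E,B,A,C,F] q_used=1 → run H
t=14: queue=[G,D,E,B,A,C,F,H] q_used=0 → run G
t=15: queue=[G,D,E,B,A,C,F,H] q_used=1 → run G
t=16: queue=[D,E,B,A,C,F,H,G] q_used=0 → run D
t=17: queue=[D,E,B,A,C,F,H,G] q_used=1 → run D
t=18: queue=[E,B,A,C,F,H,G,D] q_used=0 → run E
t=19: queue=[E,B,A,C,F,H,G,D] q_used=1 → run E
t=20: queue=[B,A,C,F,H,G,D,E] q_used=0 → run B
t=21: queue=[A,C,F,H,G,D,E] q_used=0 → run A
t=22: queue=[C,F,H,G,D,E] q_used=0 → run C
t=23: queue=[F,H,G,D,E] q_used=0 → run F
t=24: queue=[F,H,G,D,E] q_used=1 → run F
t=25: queue=[H,G,D,E,F] q_used=0 → run H
t=26: queue=[H,G,D,E,F] q_used=1 → run H
t=27: queue=[G,D,E,F,H] q_used=0 → run G
t=28: queue=[G,D,E,F,H] q_used=1 → run G
t=29: queue=[D,E,F,H,G] q_used=0 → run D
t=30: queue=[D,E,F,H,G] q_used=1 → run D
t=31: queue=[E,F,H,G,D] q_used=0 → run E
t=32: queue=[F,H,G,D] q_used=0 → run F
t=33: queue=[F,H,G,D] q_used=1 → run F
t=34: queue=[H,G,D,F] q_used=0 → run H
t=35: queue=[H,G,D,F] q_used=1 → run H
t=36: queue=[G,D,F,H] q_used=0 → run G
t=37: queue=[G,D,F,H] q_used=1 → run G
t=38: queue=[D,F,H] q_used=0 → run D
t=39: queue=[D,F,H] q_used=1 → run D
t=40: queue=[F,H] q_used=0 → run F
t=41: queue=[F,H] q_used=1 → run F
t=42: queue=[H] q_used=0 → run H
t=43: (idle)
t=44: (idle)
t=45: (idle)
t=46: (idle)

context switches = 24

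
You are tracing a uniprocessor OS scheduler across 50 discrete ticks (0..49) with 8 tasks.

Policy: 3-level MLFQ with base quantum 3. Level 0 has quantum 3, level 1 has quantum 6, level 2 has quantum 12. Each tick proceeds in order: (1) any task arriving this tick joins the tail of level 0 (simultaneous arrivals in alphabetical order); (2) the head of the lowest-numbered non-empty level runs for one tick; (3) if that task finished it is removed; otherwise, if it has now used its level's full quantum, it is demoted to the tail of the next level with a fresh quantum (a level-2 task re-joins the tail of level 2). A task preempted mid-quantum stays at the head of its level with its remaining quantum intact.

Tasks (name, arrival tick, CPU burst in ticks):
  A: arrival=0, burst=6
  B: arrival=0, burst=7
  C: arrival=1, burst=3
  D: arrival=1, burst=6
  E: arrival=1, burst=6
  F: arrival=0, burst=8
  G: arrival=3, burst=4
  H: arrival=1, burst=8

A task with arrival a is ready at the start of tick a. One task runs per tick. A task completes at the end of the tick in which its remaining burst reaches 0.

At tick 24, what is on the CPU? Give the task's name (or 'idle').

t=0: L0/L1/L2 = ABF/-/- → run A
t=1: L0/L1/L2 = ABFCDEH/-/- → run A
t=2: L0/L1/L2 = ABFCDEH/-/- → run A
t=3: L0/L1/L2 = BFCDEHG/A/- → run B
t=4: L0/L1/L2 = BFCDEHG/A/- → run B
t=5: L0/L1/L2 = BFCDEHG/A/- → run B
t=6: L0/L1/L2 = FCDEHG/AB/- → run F
t=7: L0/L1/L2 = FCDEHG/AB/- → run F
t=8: L0/L1/L2 = FCDEHG/AB/- → run F
t=9: L0/L1/L2 = CDEHG/ABF/- → run C
t=10: L0/L1/L2 = CDEHG/ABF/- → run C
t=11: L0/L1/L2 = CDEHG/ABF/- → run C
t=12: L0/L1/L2 = DEHG/ABF/- → run D
t=13: L0/L1/L2 = DEHG/ABF/- → run D
t=14: L0/L1/L2 = DEHG/ABF/- → run D
t=15: L0/L1/L2 = EHG/ABFD/- → run E
t=16: L0/L1/L2 = EHG/ABFD/- → run E
t=17: L0/L1/L2 = EHG/ABFD/- → run E
t=18: L0/L1/L2 = HG/ABFDE/- → run H
t=19: L0/L1/L2 = HG/ABFDE/- → run H
t=20: L0/L1/L2 = HG/ABFDE/- → run H
t=21: L0/L1/L2 = G/ABFDEH/- → run G
t=22: L0/L1/L2 = G/ABFDEH/- → run G
t=23: L0/L1/L2 = G/ABFDEH/- → run G
t=24: L0/L1/L2 = -/ABFDEHG/- → run A
t=25: L0/L1/L2 = -/ABFDEHG/- → run A
t=26: L0/L1/L2 = -/ABFDEHG/- → run A
t=27: L0/L1/L2 = -/BFDEHG/- → run B
t=28: L0/L1/L2 = -/BFDEHG/- → run B
t=29: L0/L1/L2 = -/BFDEHG/- → run B
t=30: L0/L1/L2 = -/BFDEHG/- → run B
t=31: L0/L1/L2 = -/FDEHG/- → run F
t=32: L0/L1/L2 = -/FDEHG/- → run F
t=33: L0/L1/L2 = -/FDEHG/- → run F
t=34: L0/L1/L2 = -/FDEHG/- → run F
t=35: L0/L1/L2 = -/FDEHG/- → run F
t=36: L0/L1/L2 = -/DEHG/- → run D
t=37: L0/L1/L2 = -/DEHG/- → run D
t=38: L0/L1/L2 = -/DEHG/- → run D
t=39: L0/L1/L2 = -/EHG/- → run E
t=40: L0/L1/L2 = -/EHG/- → run E
t=41: L0/L1/L2 = -/EHG/- → run E
t=42: L0/L1/L2 = -/HG/- → run H
t=43: L0/L1/L2 = -/HG/- → run H
t=44: L0/L1/L2 = -/HG/- → run H
t=45: L0/L1/L2 = -/HG/- → run H
t=46: L0/L1/L2 = -/HG/- → run H
t=47: L0/L1/L2 = -/G/- → run G
t=48: (idle)
t=49: (idle)

running at tick 24 = A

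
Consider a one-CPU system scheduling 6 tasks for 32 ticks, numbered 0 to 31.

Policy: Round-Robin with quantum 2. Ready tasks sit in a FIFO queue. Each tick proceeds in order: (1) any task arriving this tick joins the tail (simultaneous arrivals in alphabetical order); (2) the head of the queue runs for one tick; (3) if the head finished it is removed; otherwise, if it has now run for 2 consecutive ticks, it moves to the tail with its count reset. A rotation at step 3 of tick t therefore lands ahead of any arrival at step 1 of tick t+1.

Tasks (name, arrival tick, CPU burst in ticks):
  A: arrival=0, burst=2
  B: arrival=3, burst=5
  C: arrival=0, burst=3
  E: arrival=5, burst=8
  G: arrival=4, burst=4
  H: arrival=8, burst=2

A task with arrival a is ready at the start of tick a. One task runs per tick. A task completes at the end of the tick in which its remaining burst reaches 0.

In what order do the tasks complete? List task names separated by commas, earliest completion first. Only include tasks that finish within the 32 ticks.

completion order = A, C, H, G, B, E

t=0: queue=[A,C] q_used=0 → run A
t=1: queue=[A,C] q_used=1 → run A
t=2: queue=[C] q_used=0 → run C
t=3: queue=[C,B] q_used=1 → run C
t=4: queue=[B,C,G] q_used=0 → run B
t=5: queue=[B,C,G,E] q_used=1 → run B
t=6: queue=[C,G,E,B] q_used=0 → run C
t=7: queue=[G,E,B] q_used=0 → run G
t=8: queue=[G,E,B,H] q_used=1 → run G
t=9: queue=[E,B,H,G] q_used=0 → run E
t=10: queue=[E,B,H,G] q_used=1 → run E
t=11: queue=[B,H,G,E] q_used=0 → run B
t=12: queue=[B,H,G,E] q_used=1 → run B
t=13: queue=[H,G,E,B] q_used=0 → run H
t=14: queue=[H,G,E,B] q_used=1 → run H
t=15: queue=[G,E,B] q_used=0 → run G
t=16: queue=[G,E,B] q_used=1 → run G
t=17: queue=[E,B] q_used=0 → run E
t=18: queue=[E,B] q_used=1 → run E
t=19: queue=[B,E] q_used=0 → run B
t=20: queue=[E] q_used=0 → run E
t=21: queue=[E] q_used=1 → run E
t=22: queue=[E] q_used=0 → run E
t=23: queue=[E] q_used=1 → run E
t=24: (idle)
t=25: (idle)
t=26: (idle)
t=27: (idle)
t=28: (idle)
t=29: (idle)
t=30: (idle)
t=31: (idle)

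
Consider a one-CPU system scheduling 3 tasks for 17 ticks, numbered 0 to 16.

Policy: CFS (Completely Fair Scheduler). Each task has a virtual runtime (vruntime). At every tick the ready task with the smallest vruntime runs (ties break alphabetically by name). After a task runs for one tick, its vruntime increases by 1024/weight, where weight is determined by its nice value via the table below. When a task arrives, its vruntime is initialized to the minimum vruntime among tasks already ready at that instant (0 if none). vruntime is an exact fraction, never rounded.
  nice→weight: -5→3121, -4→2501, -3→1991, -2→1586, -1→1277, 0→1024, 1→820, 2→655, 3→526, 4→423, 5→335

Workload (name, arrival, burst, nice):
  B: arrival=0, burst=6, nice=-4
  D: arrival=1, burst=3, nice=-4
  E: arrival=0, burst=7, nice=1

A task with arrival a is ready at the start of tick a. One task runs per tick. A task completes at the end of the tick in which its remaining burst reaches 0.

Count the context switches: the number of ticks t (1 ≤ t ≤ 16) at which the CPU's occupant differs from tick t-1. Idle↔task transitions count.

t=0: vr[B=0 E=0] → run B
t=1: vr[B=1024/2501 D=0 E=0] → run D
t=2: vr[B=1024/2501 D=1024/2501 E=0] → run E
t=3: vr[B=1024/2501 D=1024/2501 E=256/205] → run B
t=4: vr[B=2048/2501 D=1024/2501 E=256/205] → run D
t=5: vr[B=2048/2501 D=2048/2501 E=256/205] → run B
t=6: vr[B=3072/2501 D=2048/2501 E=256/205] → run D
t=7: vr[B=3072/2501 E=256/205] → run B
t=8: vr[B=4096/2501 E=256/205] → run E
t=9: vr[B=4096/2501 E=512/205] → run B
t=10: vr[B=5120/2501 E=512/205] → run B
t=11: vr[E=512/205] → run E
t=12: vr[E=768/205] → run E
t=13: vr[E=1024/205] → run E
t=14: vr[E=256/41] → run E
t=15: vr[E=1536/205] → run E
t=16: (idle)

context switches = 11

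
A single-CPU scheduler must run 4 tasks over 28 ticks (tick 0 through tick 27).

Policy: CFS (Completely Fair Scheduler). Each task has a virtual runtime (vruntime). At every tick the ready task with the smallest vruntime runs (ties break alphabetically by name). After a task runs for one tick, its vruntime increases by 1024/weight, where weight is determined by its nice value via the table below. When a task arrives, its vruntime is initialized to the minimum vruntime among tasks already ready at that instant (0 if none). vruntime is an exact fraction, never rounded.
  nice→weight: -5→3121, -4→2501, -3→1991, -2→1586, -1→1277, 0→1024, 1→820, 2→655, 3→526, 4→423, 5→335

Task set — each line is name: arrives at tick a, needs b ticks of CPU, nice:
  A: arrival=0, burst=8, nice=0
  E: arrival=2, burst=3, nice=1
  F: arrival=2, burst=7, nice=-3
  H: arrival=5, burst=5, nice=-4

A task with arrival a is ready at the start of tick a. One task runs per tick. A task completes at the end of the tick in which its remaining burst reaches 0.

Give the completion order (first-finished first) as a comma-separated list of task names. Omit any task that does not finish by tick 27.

completion order = H, E, F, A

t=0: vr[A=0] → run A
t=1: vr[A=1] → run A
t=2: vr[A=2 E=2 F=2] → run A
t=3: vr[A=3 E=2 F=2] → run E
t=4: vr[A=3 E=666/205 F=2] → run F
t=5: vr[A=3 E=666/205 F=5006/1991 H=5006/1991] → run F
t=6: vr[A=3 E=666/205 F=6030/1991 H=5006/1991] → run H
t=7: vr[A=3 E=666/205 F=6030/1991 H=14558790/4979491] → run H
t=8: vr[A=3 E=666/205 F=6030/1991 H=16597574/4979491] → run A
t=9: vr[A=4 E=666/205 F=6030/1991 H=16597574/4979491] → run F
t=10: vr[A=4 E=666/205 F=7054/1991 H=16597574/4979491] → run E
t=11: vr[A=4 E=922/205 F=7054/1991 H=16597574/4979491] → run H
t=12: vr[A=4 E=922/205 F=7054/1991 H=18636358/4979491] → run F
t=13: vr[A=4 E=922/205 F=8078/1991 H=18636358/4979491] → run H
t=14: vr[A=4 E=922/205 F=8078/1991 H=20675142/4979491] → run A
t=15: vr[A=5 E=922/205 F=8078/1991 H=20675142/4979491] → run F
t=16: vr[A=5 E=922/205 F=9102/1991 H=20675142/4979491] → run H
t=17: vr[A=5 E=922/205 F=9102/1991] → run E
t=18: vr[A=5 F=9102/1991] → run F
t=19: vr[A=5 F=10126/1991] → run A
t=20: vr[A=6 F=10126/1991] → run F
t=21: vr[A=6] → run A
t=22: vr[A=7] → run A
t=23: (idle)
t=24: (idle)
t=25: (idle)
t=26: (idle)
t=27: (idle)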